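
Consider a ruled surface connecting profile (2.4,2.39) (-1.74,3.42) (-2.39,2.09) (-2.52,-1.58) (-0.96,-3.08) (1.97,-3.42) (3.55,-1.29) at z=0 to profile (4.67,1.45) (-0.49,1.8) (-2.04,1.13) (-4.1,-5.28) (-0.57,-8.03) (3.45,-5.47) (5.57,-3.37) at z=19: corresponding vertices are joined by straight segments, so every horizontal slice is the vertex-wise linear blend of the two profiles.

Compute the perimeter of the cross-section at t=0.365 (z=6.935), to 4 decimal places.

Cross-section at t=0.365: each vertex is (1-t)·p0[i] + t·p1[i].
  v1: (1-0.365)·(2.4,2.39) + 0.365·(4.67,1.45) = (3.2286,2.0469)
  v2: (1-0.365)·(-1.74,3.42) + 0.365·(-0.49,1.8) = (-1.2837,2.8287)
  v3: (1-0.365)·(-2.39,2.09) + 0.365·(-2.04,1.13) = (-2.2623,1.7396)
  v4: (1-0.365)·(-2.52,-1.58) + 0.365·(-4.1,-5.28) = (-3.0967,-2.9305)
  v5: (1-0.365)·(-0.96,-3.08) + 0.365·(-0.57,-8.03) = (-0.8176,-4.8867)
  v6: (1-0.365)·(1.97,-3.42) + 0.365·(3.45,-5.47) = (2.5102,-4.1682)
  v7: (1-0.365)·(3.55,-1.29) + 0.365·(5.57,-3.37) = (4.2873,-2.0492)
Perimeter = Σ |v_{i+1} − v_i|:
  edge 1→2: √(-4.5123² + 0.7818²) = 4.5795 (running 4.5795)
  edge 2→3: √(-0.9785² + -1.0891²) = 1.4641 (running 6.0436)
  edge 3→4: √(-0.8344² + -4.6701²) = 4.7441 (running 10.7877)
  edge 4→5: √(2.2791² + -1.9562²) = 3.0035 (running 13.7912)
  edge 5→6: √(3.3279² + 0.7185²) = 3.4045 (running 17.1957)
  edge 6→7: √(1.7771² + 2.1190²) = 2.7656 (running 19.9613)
  edge 7→1: √(-1.0587² + 4.0961²) = 4.2307 (running 24.1920)
Perimeter = 24.1920

Perimeter at t=0.365: 24.1920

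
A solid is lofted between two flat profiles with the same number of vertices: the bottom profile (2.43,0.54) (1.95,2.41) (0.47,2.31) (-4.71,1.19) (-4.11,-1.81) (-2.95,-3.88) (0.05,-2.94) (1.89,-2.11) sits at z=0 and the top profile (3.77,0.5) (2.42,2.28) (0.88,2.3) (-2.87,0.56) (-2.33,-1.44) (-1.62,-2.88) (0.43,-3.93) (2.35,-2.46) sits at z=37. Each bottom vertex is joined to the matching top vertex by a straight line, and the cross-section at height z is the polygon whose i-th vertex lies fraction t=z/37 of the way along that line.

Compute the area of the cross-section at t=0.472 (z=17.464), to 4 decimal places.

Area at t=0.472: 29.4610

Cross-section at t=0.472: each vertex is (1-t)·p0[i] + t·p1[i].
  v1: (1-0.472)·(2.43,0.54) + 0.472·(3.77,0.5) = (3.0625,0.5211)
  v2: (1-0.472)·(1.95,2.41) + 0.472·(2.42,2.28) = (2.1718,2.3486)
  v3: (1-0.472)·(0.47,2.31) + 0.472·(0.88,2.3) = (0.6635,2.3053)
  v4: (1-0.472)·(-4.71,1.19) + 0.472·(-2.87,0.56) = (-3.8415,0.8926)
  v5: (1-0.472)·(-4.11,-1.81) + 0.472·(-2.33,-1.44) = (-3.2698,-1.6354)
  v6: (1-0.472)·(-2.95,-3.88) + 0.472·(-1.62,-2.88) = (-2.3222,-3.4080)
  v7: (1-0.472)·(0.05,-2.94) + 0.472·(0.43,-3.93) = (0.2294,-3.4073)
  v8: (1-0.472)·(1.89,-2.11) + 0.472·(2.35,-2.46) = (2.1071,-2.2752)
Shoelace sum Σ(x_i·y_{i+1} − x_{i+1}·y_i):
  i=1: 3.0625·2.3486 − 2.1718·0.5211 = +6.0609 (running +6.0609)
  i=2: 2.1718·2.3053 − 0.6635·2.3486 = +3.4483 (running +9.5092)
  i=3: 0.6635·0.8926 − -3.8415·2.3053 = +9.4481 (running +18.9573)
  i=4: -3.8415·-1.6354 − -3.2698·0.8926 = +9.2011 (running +28.1583)
  i=5: -3.2698·-3.4080 − -2.3222·-1.6354 = +7.3459 (running +35.5042)
  i=6: -2.3222·-3.4073 − 0.2294·-3.4080 = +8.6942 (running +44.1984)
  i=7: 0.2294·-2.2752 − 2.1071·-3.4073 = +6.6577 (running +50.8561)
  i=8: 2.1071·0.5211 − 3.0625·-2.2752 = +8.0658 (running +58.9219)
Area = |Σ|/2 = |58.9219|/2 = 29.4610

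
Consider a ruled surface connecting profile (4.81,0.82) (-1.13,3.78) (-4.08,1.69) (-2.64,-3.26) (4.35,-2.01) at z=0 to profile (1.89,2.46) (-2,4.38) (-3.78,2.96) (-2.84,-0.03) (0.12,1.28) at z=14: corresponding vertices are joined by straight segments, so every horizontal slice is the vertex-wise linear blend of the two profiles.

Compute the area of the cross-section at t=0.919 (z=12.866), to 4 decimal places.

Area at t=0.919: 15.0190

Cross-section at t=0.919: each vertex is (1-t)·p0[i] + t·p1[i].
  v1: (1-0.919)·(4.81,0.82) + 0.919·(1.89,2.46) = (2.1265,2.3272)
  v2: (1-0.919)·(-1.13,3.78) + 0.919·(-2,4.38) = (-1.9295,4.3314)
  v3: (1-0.919)·(-4.08,1.69) + 0.919·(-3.78,2.96) = (-3.8043,2.8571)
  v4: (1-0.919)·(-2.64,-3.26) + 0.919·(-2.84,-0.03) = (-2.8238,-0.2916)
  v5: (1-0.919)·(4.35,-2.01) + 0.919·(0.12,1.28) = (0.4626,1.0135)
Shoelace sum Σ(x_i·y_{i+1} − x_{i+1}·y_i):
  i=1: 2.1265·4.3314 − -1.9295·2.3272 = +13.7011 (running +13.7011)
  i=2: -1.9295·2.8571 − -3.8043·4.3314 = +10.9650 (running +24.6662)
  i=3: -3.8043·-0.2916 − -2.8238·2.8571 = +9.1774 (running +33.8436)
  i=4: -2.8238·1.0135 − 0.4626·-0.2916 = -2.7270 (running +31.1165)
  i=5: 0.4626·2.3272 − 2.1265·1.0135 = -1.0786 (running +30.0379)
Area = |Σ|/2 = |30.0379|/2 = 15.0190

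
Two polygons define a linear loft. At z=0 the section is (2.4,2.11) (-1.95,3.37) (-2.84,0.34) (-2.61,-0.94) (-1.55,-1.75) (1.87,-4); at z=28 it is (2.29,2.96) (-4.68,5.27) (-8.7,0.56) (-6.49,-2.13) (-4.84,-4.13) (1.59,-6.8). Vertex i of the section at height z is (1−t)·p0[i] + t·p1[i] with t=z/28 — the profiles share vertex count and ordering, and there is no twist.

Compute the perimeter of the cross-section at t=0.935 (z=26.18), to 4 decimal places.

Cross-section at t=0.935: each vertex is (1-t)·p0[i] + t·p1[i].
  v1: (1-0.935)·(2.4,2.11) + 0.935·(2.29,2.96) = (2.2971,2.9047)
  v2: (1-0.935)·(-1.95,3.37) + 0.935·(-4.68,5.27) = (-4.5025,5.1465)
  v3: (1-0.935)·(-2.84,0.34) + 0.935·(-8.7,0.56) = (-8.3191,0.5457)
  v4: (1-0.935)·(-2.61,-0.94) + 0.935·(-6.49,-2.13) = (-6.2378,-2.0526)
  v5: (1-0.935)·(-1.55,-1.75) + 0.935·(-4.84,-4.13) = (-4.6261,-3.9753)
  v6: (1-0.935)·(1.87,-4) + 0.935·(1.59,-6.8) = (1.6082,-6.6180)
Perimeter = Σ |v_{i+1} − v_i|:
  edge 1→2: √(-6.7997² + 2.2417²) = 7.1597 (running 7.1597)
  edge 2→3: √(-3.8165² + -4.6008²) = 5.9777 (running 13.1374)
  edge 3→4: √(2.0813² + -2.5983²) = 3.3291 (running 16.4666)
  edge 4→5: √(1.6117² + -1.9227²) = 2.5088 (running 18.9754)
  edge 5→6: √(6.2344² + -2.6427²) = 6.7713 (running 25.7467)
  edge 6→1: √(0.6889² + 9.5228²) = 9.5476 (running 35.2944)
Perimeter = 35.2944

Perimeter at t=0.935: 35.2944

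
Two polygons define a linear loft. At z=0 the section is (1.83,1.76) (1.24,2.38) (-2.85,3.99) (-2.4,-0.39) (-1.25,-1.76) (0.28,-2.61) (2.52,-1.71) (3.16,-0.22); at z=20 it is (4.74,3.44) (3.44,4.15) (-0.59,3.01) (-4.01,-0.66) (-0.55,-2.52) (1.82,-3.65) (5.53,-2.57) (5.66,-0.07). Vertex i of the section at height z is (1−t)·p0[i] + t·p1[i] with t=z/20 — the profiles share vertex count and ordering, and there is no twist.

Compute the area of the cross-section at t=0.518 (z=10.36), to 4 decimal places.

Cross-section at t=0.518: each vertex is (1-t)·p0[i] + t·p1[i].
  v1: (1-0.518)·(1.83,1.76) + 0.518·(4.74,3.44) = (3.3374,2.6302)
  v2: (1-0.518)·(1.24,2.38) + 0.518·(3.44,4.15) = (2.3796,3.2969)
  v3: (1-0.518)·(-2.85,3.99) + 0.518·(-0.59,3.01) = (-1.6793,3.4824)
  v4: (1-0.518)·(-2.4,-0.39) + 0.518·(-4.01,-0.66) = (-3.2340,-0.5299)
  v5: (1-0.518)·(-1.25,-1.76) + 0.518·(-0.55,-2.52) = (-0.8874,-2.1537)
  v6: (1-0.518)·(0.28,-2.61) + 0.518·(1.82,-3.65) = (1.0777,-3.1487)
  v7: (1-0.518)·(2.52,-1.71) + 0.518·(5.53,-2.57) = (4.0792,-2.1555)
  v8: (1-0.518)·(3.16,-0.22) + 0.518·(5.66,-0.07) = (4.4550,-0.1423)
Shoelace sum Σ(x_i·y_{i+1} − x_{i+1}·y_i):
  i=1: 3.3374·3.2969 − 2.3796·2.6302 = +4.7440 (running +4.7440)
  i=2: 2.3796·3.4824 − -1.6793·3.2969 = +13.8231 (running +18.5671)
  i=3: -1.6793·-0.5299 − -3.2340·3.4824 = +12.1517 (running +30.7187)
  i=4: -3.2340·-2.1537 − -0.8874·-0.5299 = +6.4948 (running +37.2135)
  i=5: -0.8874·-3.1487 − 1.0777·-2.1537 = +5.1152 (running +42.3287)
  i=6: 1.0777·-2.1555 − 4.0792·-3.1487 = +10.5212 (running +52.8499)
  i=7: 4.0792·-0.1423 − 4.4550·-2.1555 = +9.0222 (running +61.8721)
  i=8: 4.4550·2.6302 − 3.3374·-0.1423 = +12.1926 (running +74.0648)
Area = |Σ|/2 = |74.0648|/2 = 37.0324

Area at t=0.518: 37.0324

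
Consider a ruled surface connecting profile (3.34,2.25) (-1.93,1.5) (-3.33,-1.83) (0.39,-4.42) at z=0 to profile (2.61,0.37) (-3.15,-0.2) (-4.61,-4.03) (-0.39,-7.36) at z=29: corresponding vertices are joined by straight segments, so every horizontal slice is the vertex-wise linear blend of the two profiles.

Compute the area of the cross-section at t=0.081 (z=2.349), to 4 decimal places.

Cross-section at t=0.081: each vertex is (1-t)·p0[i] + t·p1[i].
  v1: (1-0.081)·(3.34,2.25) + 0.081·(2.61,0.37) = (3.2809,2.0977)
  v2: (1-0.081)·(-1.93,1.5) + 0.081·(-3.15,-0.2) = (-2.0288,1.3623)
  v3: (1-0.081)·(-3.33,-1.83) + 0.081·(-4.61,-4.03) = (-3.4337,-2.0082)
  v4: (1-0.081)·(0.39,-4.42) + 0.081·(-0.39,-7.36) = (0.3268,-4.6581)
Shoelace sum Σ(x_i·y_{i+1} − x_{i+1}·y_i):
  i=1: 3.2809·1.3623 − -2.0288·2.0977 = +8.7254 (running +8.7254)
  i=2: -2.0288·-2.0082 − -3.4337·1.3623 = +8.7520 (running +17.4774)
  i=3: -3.4337·-4.6581 − 0.3268·-2.0082 = +16.6509 (running +34.1283)
  i=4: 0.3268·2.0977 − 3.2809·-4.6581 = +15.9683 (running +50.0966)
Area = |Σ|/2 = |50.0966|/2 = 25.0483

Area at t=0.081: 25.0483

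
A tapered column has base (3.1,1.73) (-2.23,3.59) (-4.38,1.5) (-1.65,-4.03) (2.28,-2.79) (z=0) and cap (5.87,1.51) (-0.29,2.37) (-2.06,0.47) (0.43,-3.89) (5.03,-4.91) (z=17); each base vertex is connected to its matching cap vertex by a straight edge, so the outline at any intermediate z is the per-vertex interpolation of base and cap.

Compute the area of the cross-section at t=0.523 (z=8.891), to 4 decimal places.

Area at t=0.523: 38.6414

Cross-section at t=0.523: each vertex is (1-t)·p0[i] + t·p1[i].
  v1: (1-0.523)·(3.1,1.73) + 0.523·(5.87,1.51) = (4.5487,1.6149)
  v2: (1-0.523)·(-2.23,3.59) + 0.523·(-0.29,2.37) = (-1.2154,2.9519)
  v3: (1-0.523)·(-4.38,1.5) + 0.523·(-2.06,0.47) = (-3.1666,0.9613)
  v4: (1-0.523)·(-1.65,-4.03) + 0.523·(0.43,-3.89) = (-0.5622,-3.9568)
  v5: (1-0.523)·(2.28,-2.79) + 0.523·(5.03,-4.91) = (3.7183,-3.8988)
Shoelace sum Σ(x_i·y_{i+1} − x_{i+1}·y_i):
  i=1: 4.5487·2.9519 − -1.2154·1.6149 = +15.3903 (running +15.3903)
  i=2: -1.2154·0.9613 − -3.1666·2.9519 = +8.1794 (running +23.5697)
  i=3: -3.1666·-3.9568 − -0.5622·0.9613 = +13.0701 (running +36.6398)
  i=4: -0.5622·-3.8988 − 3.7183·-3.9568 = +16.9040 (running +53.5438)
  i=5: 3.7183·1.6149 − 4.5487·-3.8988 = +23.7391 (running +77.2829)
Area = |Σ|/2 = |77.2829|/2 = 38.6414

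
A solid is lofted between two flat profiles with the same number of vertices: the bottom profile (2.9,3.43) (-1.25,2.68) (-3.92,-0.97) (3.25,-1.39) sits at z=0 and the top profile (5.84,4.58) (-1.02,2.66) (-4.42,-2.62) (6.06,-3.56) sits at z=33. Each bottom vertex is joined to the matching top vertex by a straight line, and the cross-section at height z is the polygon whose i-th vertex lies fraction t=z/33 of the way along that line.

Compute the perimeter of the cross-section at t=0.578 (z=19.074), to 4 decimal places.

Perimeter at t=0.578: 27.2840

Cross-section at t=0.578: each vertex is (1-t)·p0[i] + t·p1[i].
  v1: (1-0.578)·(2.9,3.43) + 0.578·(5.84,4.58) = (4.5993,4.0947)
  v2: (1-0.578)·(-1.25,2.68) + 0.578·(-1.02,2.66) = (-1.1171,2.6684)
  v3: (1-0.578)·(-3.92,-0.97) + 0.578·(-4.42,-2.62) = (-4.2090,-1.9237)
  v4: (1-0.578)·(3.25,-1.39) + 0.578·(6.06,-3.56) = (4.8742,-2.6443)
Perimeter = Σ |v_{i+1} − v_i|:
  edge 1→2: √(-5.7164² + -1.4263²) = 5.8916 (running 5.8916)
  edge 2→3: √(-3.0919² + -4.5921²) = 5.5360 (running 11.4277)
  edge 3→4: √(9.0832² + -0.7206²) = 9.1117 (running 20.5394)
  edge 4→1: √(-0.2749² + 6.7390²) = 6.7446 (running 27.2840)
Perimeter = 27.2840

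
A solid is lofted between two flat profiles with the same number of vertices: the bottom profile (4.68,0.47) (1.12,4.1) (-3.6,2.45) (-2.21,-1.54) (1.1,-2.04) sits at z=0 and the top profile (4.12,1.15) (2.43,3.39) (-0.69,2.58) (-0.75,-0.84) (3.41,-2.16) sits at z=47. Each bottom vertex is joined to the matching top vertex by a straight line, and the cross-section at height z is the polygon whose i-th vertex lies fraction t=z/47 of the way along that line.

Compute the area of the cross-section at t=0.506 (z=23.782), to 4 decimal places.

Area at t=0.506: 25.2638

Cross-section at t=0.506: each vertex is (1-t)·p0[i] + t·p1[i].
  v1: (1-0.506)·(4.68,0.47) + 0.506·(4.12,1.15) = (4.3966,0.8141)
  v2: (1-0.506)·(1.12,4.1) + 0.506·(2.43,3.39) = (1.7829,3.7407)
  v3: (1-0.506)·(-3.6,2.45) + 0.506·(-0.69,2.58) = (-2.1275,2.5158)
  v4: (1-0.506)·(-2.21,-1.54) + 0.506·(-0.75,-0.84) = (-1.4712,-1.1858)
  v5: (1-0.506)·(1.1,-2.04) + 0.506·(3.41,-2.16) = (2.2689,-2.1007)
Shoelace sum Σ(x_i·y_{i+1} − x_{i+1}·y_i):
  i=1: 4.3966·3.7407 − 1.7829·0.8141 = +14.9953 (running +14.9953)
  i=2: 1.7829·2.5158 − -2.1275·3.7407 = +12.4439 (running +27.4392)
  i=3: -2.1275·-1.1858 − -1.4712·2.5158 = +6.2242 (running +33.6633)
  i=4: -1.4712·-2.1007 − 2.2689·-1.1858 = +5.7811 (running +39.4444)
  i=5: 2.2689·0.8141 − 4.3966·-2.1007 = +11.0831 (running +50.5275)
Area = |Σ|/2 = |50.5275|/2 = 25.2638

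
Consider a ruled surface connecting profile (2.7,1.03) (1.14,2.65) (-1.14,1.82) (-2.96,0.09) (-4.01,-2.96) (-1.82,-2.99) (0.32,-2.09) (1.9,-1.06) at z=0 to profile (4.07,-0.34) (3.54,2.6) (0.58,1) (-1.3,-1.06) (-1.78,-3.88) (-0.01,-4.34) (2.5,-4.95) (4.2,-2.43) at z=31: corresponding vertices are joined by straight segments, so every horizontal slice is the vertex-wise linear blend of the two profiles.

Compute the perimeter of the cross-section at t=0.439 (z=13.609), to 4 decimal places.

Cross-section at t=0.439: each vertex is (1-t)·p0[i] + t·p1[i].
  v1: (1-0.439)·(2.7,1.03) + 0.439·(4.07,-0.34) = (3.3014,0.4286)
  v2: (1-0.439)·(1.14,2.65) + 0.439·(3.54,2.6) = (2.1936,2.6280)
  v3: (1-0.439)·(-1.14,1.82) + 0.439·(0.58,1) = (-0.3849,1.4600)
  v4: (1-0.439)·(-2.96,0.09) + 0.439·(-1.3,-1.06) = (-2.2313,-0.4149)
  v5: (1-0.439)·(-4.01,-2.96) + 0.439·(-1.78,-3.88) = (-3.0310,-3.3639)
  v6: (1-0.439)·(-1.82,-2.99) + 0.439·(-0.01,-4.34) = (-1.0254,-3.5827)
  v7: (1-0.439)·(0.32,-2.09) + 0.439·(2.5,-4.95) = (1.2770,-3.3455)
  v8: (1-0.439)·(1.9,-1.06) + 0.439·(4.2,-2.43) = (2.9097,-1.6614)
Perimeter = Σ |v_{i+1} − v_i|:
  edge 1→2: √(-1.1078² + 2.1995²) = 2.4627 (running 2.4627)
  edge 2→3: √(-2.5785² + -1.1680²) = 2.8307 (running 5.2935)
  edge 3→4: √(-1.8463² + -1.8749²) = 2.6314 (running 7.9248)
  edge 4→5: √(-0.7998² + -2.9490²) = 3.0556 (running 10.9804)
  edge 5→6: √(2.0056² + -0.2188²) = 2.0175 (running 12.9979)
  edge 6→7: √(2.3024² + 0.2371²) = 2.3146 (running 15.3125)
  edge 7→8: √(1.6327² + 1.6841²) = 2.3456 (running 17.6581)
  edge 8→1: √(0.3917² + 2.0900²) = 2.1264 (running 19.7845)
Perimeter = 19.7845

Perimeter at t=0.439: 19.7845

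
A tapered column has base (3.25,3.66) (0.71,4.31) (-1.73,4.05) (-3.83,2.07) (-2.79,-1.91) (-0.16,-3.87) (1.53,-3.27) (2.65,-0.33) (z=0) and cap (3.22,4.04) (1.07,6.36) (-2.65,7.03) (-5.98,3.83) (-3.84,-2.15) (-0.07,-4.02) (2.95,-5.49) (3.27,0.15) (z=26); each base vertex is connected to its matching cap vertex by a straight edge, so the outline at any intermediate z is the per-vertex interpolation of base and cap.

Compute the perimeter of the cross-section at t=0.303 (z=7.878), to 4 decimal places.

Perimeter at t=0.303: 27.1903

Cross-section at t=0.303: each vertex is (1-t)·p0[i] + t·p1[i].
  v1: (1-0.303)·(3.25,3.66) + 0.303·(3.22,4.04) = (3.2409,3.7751)
  v2: (1-0.303)·(0.71,4.31) + 0.303·(1.07,6.36) = (0.8191,4.9312)
  v3: (1-0.303)·(-1.73,4.05) + 0.303·(-2.65,7.03) = (-2.0088,4.9529)
  v4: (1-0.303)·(-3.83,2.07) + 0.303·(-5.98,3.83) = (-4.4815,2.6033)
  v5: (1-0.303)·(-2.79,-1.91) + 0.303·(-3.84,-2.15) = (-3.1082,-1.9827)
  v6: (1-0.303)·(-0.16,-3.87) + 0.303·(-0.07,-4.02) = (-0.1327,-3.9155)
  v7: (1-0.303)·(1.53,-3.27) + 0.303·(2.95,-5.49) = (1.9603,-3.9427)
  v8: (1-0.303)·(2.65,-0.33) + 0.303·(3.27,0.15) = (2.8379,-0.1846)
Perimeter = Σ |v_{i+1} − v_i|:
  edge 1→2: √(-2.4218² + 1.1560²) = 2.6836 (running 2.6836)
  edge 2→3: √(-2.8278² + 0.0218²) = 2.8279 (running 5.5115)
  edge 3→4: √(-2.4727² + -2.3497²) = 3.4110 (running 8.9225)
  edge 4→5: √(1.3733² + -4.5860²) = 4.7872 (running 13.7097)
  edge 5→6: √(2.9754² + -1.9327²) = 3.5480 (running 17.2578)
  edge 6→7: √(2.0930² + -0.0272²) = 2.0932 (running 19.3509)
  edge 7→8: √(0.8776² + 3.7581²) = 3.8592 (running 23.2102)
  edge 8→1: √(0.4030² + 3.9597²) = 3.9802 (running 27.1903)
Perimeter = 27.1903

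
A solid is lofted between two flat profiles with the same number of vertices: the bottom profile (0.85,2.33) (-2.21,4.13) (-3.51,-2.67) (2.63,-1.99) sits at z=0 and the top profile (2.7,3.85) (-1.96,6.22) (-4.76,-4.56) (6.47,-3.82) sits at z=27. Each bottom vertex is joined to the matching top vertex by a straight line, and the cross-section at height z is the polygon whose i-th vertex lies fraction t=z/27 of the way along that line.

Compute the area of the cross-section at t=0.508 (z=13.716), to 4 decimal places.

Area at t=0.508: 46.5007

Cross-section at t=0.508: each vertex is (1-t)·p0[i] + t·p1[i].
  v1: (1-0.508)·(0.85,2.33) + 0.508·(2.7,3.85) = (1.7898,3.1022)
  v2: (1-0.508)·(-2.21,4.13) + 0.508·(-1.96,6.22) = (-2.0830,5.1917)
  v3: (1-0.508)·(-3.51,-2.67) + 0.508·(-4.76,-4.56) = (-4.1450,-3.6301)
  v4: (1-0.508)·(2.63,-1.99) + 0.508·(6.47,-3.82) = (4.5807,-2.9196)
Shoelace sum Σ(x_i·y_{i+1} − x_{i+1}·y_i):
  i=1: 1.7898·5.1917 − -2.0830·3.1022 = +15.7539 (running +15.7539)
  i=2: -2.0830·-3.6301 − -4.1450·5.1917 = +29.0812 (running +44.8352)
  i=3: -4.1450·-2.9196 − 4.5807·-3.6301 = +28.7305 (running +73.5656)
  i=4: 4.5807·3.1022 − 1.7898·-2.9196 = +19.4357 (running +93.0013)
Area = |Σ|/2 = |93.0013|/2 = 46.5007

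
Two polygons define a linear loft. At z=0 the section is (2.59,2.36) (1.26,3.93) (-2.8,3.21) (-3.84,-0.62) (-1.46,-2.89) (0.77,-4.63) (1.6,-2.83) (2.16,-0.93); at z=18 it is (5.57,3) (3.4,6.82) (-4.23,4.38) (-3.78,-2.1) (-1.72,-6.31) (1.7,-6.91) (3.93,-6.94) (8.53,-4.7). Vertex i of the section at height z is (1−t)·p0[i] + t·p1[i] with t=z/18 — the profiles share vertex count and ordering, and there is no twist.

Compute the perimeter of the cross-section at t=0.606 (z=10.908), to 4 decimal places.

Cross-section at t=0.606: each vertex is (1-t)·p0[i] + t·p1[i].
  v1: (1-0.606)·(2.59,2.36) + 0.606·(5.57,3) = (4.3959,2.7478)
  v2: (1-0.606)·(1.26,3.93) + 0.606·(3.4,6.82) = (2.5568,5.6813)
  v3: (1-0.606)·(-2.8,3.21) + 0.606·(-4.23,4.38) = (-3.6666,3.9190)
  v4: (1-0.606)·(-3.84,-0.62) + 0.606·(-3.78,-2.1) = (-3.8036,-1.5169)
  v5: (1-0.606)·(-1.46,-2.89) + 0.606·(-1.72,-6.31) = (-1.6176,-4.9625)
  v6: (1-0.606)·(0.77,-4.63) + 0.606·(1.7,-6.91) = (1.3336,-6.0117)
  v7: (1-0.606)·(1.6,-2.83) + 0.606·(3.93,-6.94) = (3.0120,-5.3207)
  v8: (1-0.606)·(2.16,-0.93) + 0.606·(8.53,-4.7) = (6.0202,-3.2146)
Perimeter = Σ |v_{i+1} − v_i|:
  edge 1→2: √(-1.8390² + 2.9335²) = 3.4623 (running 3.4623)
  edge 2→3: √(-6.2234² + -1.7623²) = 6.4681 (running 9.9304)
  edge 3→4: √(-0.1371² + -5.4359²) = 5.4376 (running 15.3681)
  edge 4→5: √(2.1861² + -3.4456²) = 4.0806 (running 19.4487)
  edge 5→6: √(2.9511² + -1.0492²) = 3.1321 (running 22.5808)
  edge 6→7: √(1.6784² + 0.6910²) = 1.8151 (running 24.3958)
  edge 7→8: √(3.0082² + 2.1060²) = 3.6722 (running 28.0680)
  edge 8→1: √(-1.6243² + 5.9625²) = 6.1798 (running 34.2478)
Perimeter = 34.2478

Perimeter at t=0.606: 34.2478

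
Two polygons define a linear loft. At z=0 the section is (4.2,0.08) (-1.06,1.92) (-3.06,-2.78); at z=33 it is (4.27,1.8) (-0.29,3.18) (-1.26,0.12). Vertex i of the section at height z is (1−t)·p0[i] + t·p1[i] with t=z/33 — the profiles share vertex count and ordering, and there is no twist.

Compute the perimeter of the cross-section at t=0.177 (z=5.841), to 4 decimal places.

Perimeter at t=0.177: 17.6405

Cross-section at t=0.177: each vertex is (1-t)·p0[i] + t·p1[i].
  v1: (1-0.177)·(4.2,0.08) + 0.177·(4.27,1.8) = (4.2124,0.3844)
  v2: (1-0.177)·(-1.06,1.92) + 0.177·(-0.29,3.18) = (-0.9237,2.1430)
  v3: (1-0.177)·(-3.06,-2.78) + 0.177·(-1.26,0.12) = (-2.7414,-2.2667)
Perimeter = Σ |v_{i+1} − v_i|:
  edge 1→2: √(-5.1361² + 1.7586²) = 5.4288 (running 5.4288)
  edge 2→3: √(-1.8177² + -4.4097²) = 4.7697 (running 10.1985)
  edge 3→1: √(6.9538² + 2.6511²) = 7.4420 (running 17.6405)
Perimeter = 17.6405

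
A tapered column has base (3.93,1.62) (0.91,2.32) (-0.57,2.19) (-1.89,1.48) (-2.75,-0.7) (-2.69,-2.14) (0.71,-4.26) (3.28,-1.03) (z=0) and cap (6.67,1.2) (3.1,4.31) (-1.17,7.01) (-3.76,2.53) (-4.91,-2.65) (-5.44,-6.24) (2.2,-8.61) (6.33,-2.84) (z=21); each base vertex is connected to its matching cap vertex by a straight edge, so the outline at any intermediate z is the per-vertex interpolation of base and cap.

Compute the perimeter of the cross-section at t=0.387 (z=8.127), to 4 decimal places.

Cross-section at t=0.387: each vertex is (1-t)·p0[i] + t·p1[i].
  v1: (1-0.387)·(3.93,1.62) + 0.387·(6.67,1.2) = (4.9904,1.4575)
  v2: (1-0.387)·(0.91,2.32) + 0.387·(3.1,4.31) = (1.7575,3.0901)
  v3: (1-0.387)·(-0.57,2.19) + 0.387·(-1.17,7.01) = (-0.8022,4.0553)
  v4: (1-0.387)·(-1.89,1.48) + 0.387·(-3.76,2.53) = (-2.6137,1.8863)
  v5: (1-0.387)·(-2.75,-0.7) + 0.387·(-4.91,-2.65) = (-3.5859,-1.4546)
  v6: (1-0.387)·(-2.69,-2.14) + 0.387·(-5.44,-6.24) = (-3.7542,-3.7267)
  v7: (1-0.387)·(0.71,-4.26) + 0.387·(2.2,-8.61) = (1.2866,-5.9435)
  v8: (1-0.387)·(3.28,-1.03) + 0.387·(6.33,-2.84) = (4.4604,-1.7305)
Perimeter = Σ |v_{i+1} − v_i|:
  edge 1→2: √(-3.2329² + 1.6327²) = 3.6217 (running 3.6217)
  edge 2→3: √(-2.5597² + 0.9652²) = 2.7357 (running 6.3574)
  edge 3→4: √(-1.8115² + -2.1690²) = 2.8260 (running 9.1833)
  edge 4→5: √(-0.9722² + -3.3410²) = 3.4796 (running 12.6629)
  edge 5→6: √(-0.1683² + -2.2721²) = 2.2783 (running 14.9412)
  edge 6→7: √(5.0409² + -2.2168²) = 5.5068 (running 20.4480)
  edge 7→8: √(3.1737² + 4.2130²) = 5.2746 (running 25.7226)
  edge 8→1: √(0.5300² + 3.1879²) = 3.2317 (running 28.9543)
Perimeter = 28.9543

Perimeter at t=0.387: 28.9543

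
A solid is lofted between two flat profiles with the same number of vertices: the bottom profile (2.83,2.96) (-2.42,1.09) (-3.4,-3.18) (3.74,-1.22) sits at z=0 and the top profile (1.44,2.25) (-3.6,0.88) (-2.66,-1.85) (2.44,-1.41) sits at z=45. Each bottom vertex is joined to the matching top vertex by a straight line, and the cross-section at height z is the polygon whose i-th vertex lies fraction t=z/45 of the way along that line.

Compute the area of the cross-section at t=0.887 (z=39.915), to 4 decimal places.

Cross-section at t=0.887: each vertex is (1-t)·p0[i] + t·p1[i].
  v1: (1-0.887)·(2.83,2.96) + 0.887·(1.44,2.25) = (1.5971,2.3302)
  v2: (1-0.887)·(-2.42,1.09) + 0.887·(-3.6,0.88) = (-3.4667,0.9037)
  v3: (1-0.887)·(-3.4,-3.18) + 0.887·(-2.66,-1.85) = (-2.7436,-2.0003)
  v4: (1-0.887)·(3.74,-1.22) + 0.887·(2.44,-1.41) = (2.5869,-1.3885)
Shoelace sum Σ(x_i·y_{i+1} − x_{i+1}·y_i):
  i=1: 1.5971·0.9037 − -3.4667·2.3302 = +9.5214 (running +9.5214)
  i=2: -3.4667·-2.0003 − -2.7436·0.9037 = +9.4138 (running +18.9353)
  i=3: -2.7436·-1.3885 − 2.5869·-2.0003 = +8.9841 (running +27.9194)
  i=4: 2.5869·2.3302 − 1.5971·-1.3885 = +8.2457 (running +36.1651)
Area = |Σ|/2 = |36.1651|/2 = 18.0825

Area at t=0.887: 18.0825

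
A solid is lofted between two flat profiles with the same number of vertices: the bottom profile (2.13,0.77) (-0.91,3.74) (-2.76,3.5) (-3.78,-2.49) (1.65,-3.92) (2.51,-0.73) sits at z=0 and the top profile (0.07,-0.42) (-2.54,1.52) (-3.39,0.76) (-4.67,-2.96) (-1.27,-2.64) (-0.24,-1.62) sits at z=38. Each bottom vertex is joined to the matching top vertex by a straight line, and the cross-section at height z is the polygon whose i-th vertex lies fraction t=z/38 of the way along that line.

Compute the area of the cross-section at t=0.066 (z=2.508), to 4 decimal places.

Area at t=0.066: 31.8626

Cross-section at t=0.066: each vertex is (1-t)·p0[i] + t·p1[i].
  v1: (1-0.066)·(2.13,0.77) + 0.066·(0.07,-0.42) = (1.9940,0.6915)
  v2: (1-0.066)·(-0.91,3.74) + 0.066·(-2.54,1.52) = (-1.0176,3.5935)
  v3: (1-0.066)·(-2.76,3.5) + 0.066·(-3.39,0.76) = (-2.8016,3.3192)
  v4: (1-0.066)·(-3.78,-2.49) + 0.066·(-4.67,-2.96) = (-3.8387,-2.5210)
  v5: (1-0.066)·(1.65,-3.92) + 0.066·(-1.27,-2.64) = (1.4573,-3.8355)
  v6: (1-0.066)·(2.51,-0.73) + 0.066·(-0.24,-1.62) = (2.3285,-0.7887)
Shoelace sum Σ(x_i·y_{i+1} − x_{i+1}·y_i):
  i=1: 1.9940·3.5935 − -1.0176·0.6915 = +7.8692 (running +7.8692)
  i=2: -1.0176·3.3192 − -2.8016·3.5935 = +6.6899 (running +14.5591)
  i=3: -2.8016·-2.5210 − -3.8387·3.3192 = +19.8042 (running +34.3633)
  i=4: -3.8387·-3.8355 − 1.4573·-2.5210 = +18.3974 (running +52.7607)
  i=5: 1.4573·-0.7887 − 2.3285·-3.8355 = +7.7816 (running +60.5423)
  i=6: 2.3285·0.6915 − 1.9940·-0.7887 = +3.1828 (running +63.7251)
Area = |Σ|/2 = |63.7251|/2 = 31.8626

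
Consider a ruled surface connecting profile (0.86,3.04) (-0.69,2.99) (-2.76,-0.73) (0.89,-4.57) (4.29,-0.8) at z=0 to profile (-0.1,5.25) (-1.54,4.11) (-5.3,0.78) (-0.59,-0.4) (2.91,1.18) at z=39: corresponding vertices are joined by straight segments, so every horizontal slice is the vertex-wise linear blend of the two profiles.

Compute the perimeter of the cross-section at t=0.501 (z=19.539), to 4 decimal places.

Perimeter at t=0.501: 20.5238

Cross-section at t=0.501: each vertex is (1-t)·p0[i] + t·p1[i].
  v1: (1-0.501)·(0.86,3.04) + 0.501·(-0.1,5.25) = (0.3790,4.1472)
  v2: (1-0.501)·(-0.69,2.99) + 0.501·(-1.54,4.11) = (-1.1159,3.5511)
  v3: (1-0.501)·(-2.76,-0.73) + 0.501·(-5.3,0.78) = (-4.0325,0.0265)
  v4: (1-0.501)·(0.89,-4.57) + 0.501·(-0.59,-0.4) = (0.1485,-2.4808)
  v5: (1-0.501)·(4.29,-0.8) + 0.501·(2.91,1.18) = (3.5986,0.1920)
Perimeter = Σ |v_{i+1} − v_i|:
  edge 1→2: √(-1.4949² + -0.5961²) = 1.6094 (running 1.6094)
  edge 2→3: √(-2.9167² + -3.5246²) = 4.5749 (running 6.1843)
  edge 3→4: √(4.1811² + -2.5073²) = 4.8752 (running 11.0595)
  edge 4→5: √(3.4501² + 2.6728²) = 4.3643 (running 15.4238)
  edge 5→1: √(-3.2196² + 3.9552²) = 5.1000 (running 20.5238)
Perimeter = 20.5238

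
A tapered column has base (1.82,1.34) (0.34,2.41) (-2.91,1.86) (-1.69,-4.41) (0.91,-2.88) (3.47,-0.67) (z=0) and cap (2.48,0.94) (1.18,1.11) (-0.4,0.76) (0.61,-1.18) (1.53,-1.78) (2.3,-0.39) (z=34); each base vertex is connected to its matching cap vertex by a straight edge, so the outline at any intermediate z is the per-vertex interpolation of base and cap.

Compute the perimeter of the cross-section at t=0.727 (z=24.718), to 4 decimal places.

Cross-section at t=0.727: each vertex is (1-t)·p0[i] + t·p1[i].
  v1: (1-0.727)·(1.82,1.34) + 0.727·(2.48,0.94) = (2.2998,1.0492)
  v2: (1-0.727)·(0.34,2.41) + 0.727·(1.18,1.11) = (0.9507,1.4649)
  v3: (1-0.727)·(-2.91,1.86) + 0.727·(-0.4,0.76) = (-1.0852,1.0603)
  v4: (1-0.727)·(-1.69,-4.41) + 0.727·(0.61,-1.18) = (-0.0179,-2.0618)
  v5: (1-0.727)·(0.91,-2.88) + 0.727·(1.53,-1.78) = (1.3607,-2.0803)
  v6: (1-0.727)·(3.47,-0.67) + 0.727·(2.3,-0.39) = (2.6194,-0.4664)
Perimeter = Σ |v_{i+1} − v_i|:
  edge 1→2: √(-1.3491² + 0.4157²) = 1.4117 (running 1.4117)
  edge 2→3: √(-2.0359² + -0.4046²) = 2.0757 (running 3.4875)
  edge 3→4: √(1.0673² + -3.1221²) = 3.2995 (running 6.7869)
  edge 4→5: √(1.3786² + -0.0185²) = 1.3788 (running 8.1657)
  edge 5→6: √(1.2587² + 1.6139²) = 2.0467 (running 10.2124)
  edge 6→1: √(-0.3196² + 1.5156²) = 1.5490 (running 11.7613)
Perimeter = 11.7613

Perimeter at t=0.727: 11.7613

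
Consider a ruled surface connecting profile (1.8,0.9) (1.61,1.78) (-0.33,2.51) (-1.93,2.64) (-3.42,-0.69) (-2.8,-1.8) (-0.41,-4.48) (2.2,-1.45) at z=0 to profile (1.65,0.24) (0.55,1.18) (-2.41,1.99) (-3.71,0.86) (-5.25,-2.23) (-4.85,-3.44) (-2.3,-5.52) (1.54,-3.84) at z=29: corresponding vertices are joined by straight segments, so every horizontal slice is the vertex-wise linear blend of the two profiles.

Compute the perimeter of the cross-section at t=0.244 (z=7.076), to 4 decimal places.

Cross-section at t=0.244: each vertex is (1-t)·p0[i] + t·p1[i].
  v1: (1-0.244)·(1.8,0.9) + 0.244·(1.65,0.24) = (1.7634,0.7390)
  v2: (1-0.244)·(1.61,1.78) + 0.244·(0.55,1.18) = (1.3514,1.6336)
  v3: (1-0.244)·(-0.33,2.51) + 0.244·(-2.41,1.99) = (-0.8375,2.3831)
  v4: (1-0.244)·(-1.93,2.64) + 0.244·(-3.71,0.86) = (-2.3643,2.2057)
  v5: (1-0.244)·(-3.42,-0.69) + 0.244·(-5.25,-2.23) = (-3.8665,-1.0658)
  v6: (1-0.244)·(-2.8,-1.8) + 0.244·(-4.85,-3.44) = (-3.3002,-2.2002)
  v7: (1-0.244)·(-0.41,-4.48) + 0.244·(-2.3,-5.52) = (-0.8712,-4.7338)
  v8: (1-0.244)·(2.2,-1.45) + 0.244·(1.54,-3.84) = (2.0390,-2.0332)
Perimeter = Σ |v_{i+1} − v_i|:
  edge 1→2: √(-0.4120² + 0.8946²) = 0.9850 (running 0.9850)
  edge 2→3: √(-2.1889² + 0.7495²) = 2.3136 (running 3.2986)
  edge 3→4: √(-1.5268² + -0.1774²) = 1.5371 (running 4.8357)
  edge 4→5: √(-1.5022² + -3.2714²) = 3.5999 (running 8.4355)
  edge 5→6: √(0.5663² + -1.1344²) = 1.2679 (running 9.7034)
  edge 6→7: √(2.4290² + -2.5336²) = 3.5099 (running 13.2133)
  edge 7→8: √(2.9101² + 2.7006²) = 3.9701 (running 17.1835)
  edge 8→1: √(-0.2756² + 2.7721²) = 2.7858 (running 19.9693)
Perimeter = 19.9693

Perimeter at t=0.244: 19.9693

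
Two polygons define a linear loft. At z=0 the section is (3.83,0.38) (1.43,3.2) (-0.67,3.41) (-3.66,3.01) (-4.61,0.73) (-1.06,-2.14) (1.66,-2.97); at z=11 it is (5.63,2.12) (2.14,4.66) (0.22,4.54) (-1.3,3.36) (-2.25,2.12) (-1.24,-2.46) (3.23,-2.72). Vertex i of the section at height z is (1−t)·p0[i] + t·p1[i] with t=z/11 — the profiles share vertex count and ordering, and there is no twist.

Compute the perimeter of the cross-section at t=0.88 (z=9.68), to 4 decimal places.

Cross-section at t=0.88: each vertex is (1-t)·p0[i] + t·p1[i].
  v1: (1-0.88)·(3.83,0.38) + 0.88·(5.63,2.12) = (5.4140,1.9112)
  v2: (1-0.88)·(1.43,3.2) + 0.88·(2.14,4.66) = (2.0548,4.4848)
  v3: (1-0.88)·(-0.67,3.41) + 0.88·(0.22,4.54) = (0.1132,4.4044)
  v4: (1-0.88)·(-3.66,3.01) + 0.88·(-1.3,3.36) = (-1.5832,3.3180)
  v5: (1-0.88)·(-4.61,0.73) + 0.88·(-2.25,2.12) = (-2.5332,1.9532)
  v6: (1-0.88)·(-1.06,-2.14) + 0.88·(-1.24,-2.46) = (-1.2184,-2.4216)
  v7: (1-0.88)·(1.66,-2.97) + 0.88·(3.23,-2.72) = (3.0416,-2.7500)
Perimeter = Σ |v_{i+1} − v_i|:
  edge 1→2: √(-3.3592² + 2.5736²) = 4.2317 (running 4.2317)
  edge 2→3: √(-1.9416² + -0.0804²) = 1.9433 (running 6.1750)
  edge 3→4: √(-1.6964² + -1.0864²) = 2.0145 (running 8.1895)
  edge 4→5: √(-0.9500² + -1.3648²) = 1.6629 (running 9.8523)
  edge 5→6: √(1.3148² + -4.3748²) = 4.5681 (running 14.4205)
  edge 6→7: √(4.2600² + -0.3284²) = 4.2726 (running 18.6931)
  edge 7→1: √(2.3724² + 4.6612²) = 5.2302 (running 23.9233)
Perimeter = 23.9233

Perimeter at t=0.88: 23.9233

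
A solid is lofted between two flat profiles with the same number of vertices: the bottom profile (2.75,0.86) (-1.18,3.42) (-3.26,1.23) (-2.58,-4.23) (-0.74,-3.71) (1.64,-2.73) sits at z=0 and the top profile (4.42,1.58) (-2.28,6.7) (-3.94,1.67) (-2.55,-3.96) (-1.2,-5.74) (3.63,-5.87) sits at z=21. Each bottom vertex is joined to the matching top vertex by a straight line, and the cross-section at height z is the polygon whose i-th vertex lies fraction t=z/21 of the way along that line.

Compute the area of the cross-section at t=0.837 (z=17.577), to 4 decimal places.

Area at t=0.837: 64.2972

Cross-section at t=0.837: each vertex is (1-t)·p0[i] + t·p1[i].
  v1: (1-0.837)·(2.75,0.86) + 0.837·(4.42,1.58) = (4.1478,1.4626)
  v2: (1-0.837)·(-1.18,3.42) + 0.837·(-2.28,6.7) = (-2.1007,6.1654)
  v3: (1-0.837)·(-3.26,1.23) + 0.837·(-3.94,1.67) = (-3.8292,1.5983)
  v4: (1-0.837)·(-2.58,-4.23) + 0.837·(-2.55,-3.96) = (-2.5549,-4.0040)
  v5: (1-0.837)·(-0.74,-3.71) + 0.837·(-1.2,-5.74) = (-1.1250,-5.4091)
  v6: (1-0.837)·(1.64,-2.73) + 0.837·(3.63,-5.87) = (3.3056,-5.3582)
Shoelace sum Σ(x_i·y_{i+1} − x_{i+1}·y_i):
  i=1: 4.1478·6.1654 − -2.1007·1.4626 = +28.6452 (running +28.6452)
  i=2: -2.1007·1.5983 − -3.8292·6.1654 = +20.2506 (running +48.8958)
  i=3: -3.8292·-4.0040 − -2.5549·1.5983 = +19.4154 (running +68.3113)
  i=4: -2.5549·-5.4091 − -1.1250·-4.0040 = +9.3151 (running +77.6263)
  i=5: -1.1250·-5.3582 − 3.3056·-5.4091 = +23.9086 (running +101.5349)
  i=6: 3.3056·1.4626 − 4.1478·-5.3582 = +27.0596 (running +128.5945)
Area = |Σ|/2 = |128.5945|/2 = 64.2972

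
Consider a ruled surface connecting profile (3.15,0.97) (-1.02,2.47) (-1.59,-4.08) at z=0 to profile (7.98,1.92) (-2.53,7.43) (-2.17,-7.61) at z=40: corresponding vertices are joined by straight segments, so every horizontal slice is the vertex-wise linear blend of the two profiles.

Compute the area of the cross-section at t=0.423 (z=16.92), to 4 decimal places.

Area at t=0.423: 35.0253

Cross-section at t=0.423: each vertex is (1-t)·p0[i] + t·p1[i].
  v1: (1-0.423)·(3.15,0.97) + 0.423·(7.98,1.92) = (5.1931,1.3718)
  v2: (1-0.423)·(-1.02,2.47) + 0.423·(-2.53,7.43) = (-1.6587,4.5681)
  v3: (1-0.423)·(-1.59,-4.08) + 0.423·(-2.17,-7.61) = (-1.8353,-5.5732)
Shoelace sum Σ(x_i·y_{i+1} − x_{i+1}·y_i):
  i=1: 5.1931·4.5681 − -1.6587·1.3718 = +25.9980 (running +25.9980)
  i=2: -1.6587·-5.5732 − -1.8353·4.5681 = +17.6284 (running +43.6264)
  i=3: -1.8353·1.3718 − 5.1931·-5.5732 = +26.4243 (running +70.0506)
Area = |Σ|/2 = |70.0506|/2 = 35.0253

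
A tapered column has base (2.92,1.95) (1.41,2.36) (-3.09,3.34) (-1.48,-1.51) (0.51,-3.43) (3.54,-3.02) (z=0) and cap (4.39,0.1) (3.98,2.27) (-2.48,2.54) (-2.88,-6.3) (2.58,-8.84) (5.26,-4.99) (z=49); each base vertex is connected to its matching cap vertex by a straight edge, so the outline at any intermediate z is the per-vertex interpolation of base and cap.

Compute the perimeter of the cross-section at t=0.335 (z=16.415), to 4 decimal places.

Perimeter at t=0.335: 25.1522

Cross-section at t=0.335: each vertex is (1-t)·p0[i] + t·p1[i].
  v1: (1-0.335)·(2.92,1.95) + 0.335·(4.39,0.1) = (3.4124,1.3303)
  v2: (1-0.335)·(1.41,2.36) + 0.335·(3.98,2.27) = (2.2710,2.3298)
  v3: (1-0.335)·(-3.09,3.34) + 0.335·(-2.48,2.54) = (-2.8857,3.0720)
  v4: (1-0.335)·(-1.48,-1.51) + 0.335·(-2.88,-6.3) = (-1.9490,-3.1147)
  v5: (1-0.335)·(0.51,-3.43) + 0.335·(2.58,-8.84) = (1.2035,-5.2424)
  v6: (1-0.335)·(3.54,-3.02) + 0.335·(5.26,-4.99) = (4.1162,-3.6800)
Perimeter = Σ |v_{i+1} − v_i|:
  edge 1→2: √(-1.1415² + 0.9996²) = 1.5173 (running 1.5173)
  edge 2→3: √(-5.1566² + 0.7422²) = 5.2097 (running 6.7270)
  edge 3→4: √(0.9366² + -6.1867²) = 6.2572 (running 12.9842)
  edge 4→5: √(3.1524² + -2.1277²) = 3.8033 (running 16.7875)
  edge 5→6: √(2.9127² + 1.5624²) = 3.3053 (running 20.0928)
  edge 6→1: √(-0.7038² + 5.0102²) = 5.0594 (running 25.1522)
Perimeter = 25.1522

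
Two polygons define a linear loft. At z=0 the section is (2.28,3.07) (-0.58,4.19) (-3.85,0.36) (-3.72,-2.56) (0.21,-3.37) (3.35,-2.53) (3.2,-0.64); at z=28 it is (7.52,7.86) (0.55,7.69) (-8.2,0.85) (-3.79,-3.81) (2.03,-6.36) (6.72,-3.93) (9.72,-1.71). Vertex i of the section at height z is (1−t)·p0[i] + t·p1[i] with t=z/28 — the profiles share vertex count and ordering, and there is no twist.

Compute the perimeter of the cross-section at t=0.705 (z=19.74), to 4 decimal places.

Perimeter at t=0.705: 41.5812

Cross-section at t=0.705: each vertex is (1-t)·p0[i] + t·p1[i].
  v1: (1-0.705)·(2.28,3.07) + 0.705·(7.52,7.86) = (5.9742,6.4469)
  v2: (1-0.705)·(-0.58,4.19) + 0.705·(0.55,7.69) = (0.2166,6.6575)
  v3: (1-0.705)·(-3.85,0.36) + 0.705·(-8.2,0.85) = (-6.9167,0.7054)
  v4: (1-0.705)·(-3.72,-2.56) + 0.705·(-3.79,-3.81) = (-3.7694,-3.4413)
  v5: (1-0.705)·(0.21,-3.37) + 0.705·(2.03,-6.36) = (1.4931,-5.4779)
  v6: (1-0.705)·(3.35,-2.53) + 0.705·(6.72,-3.93) = (5.7258,-3.5170)
  v7: (1-0.705)·(3.2,-0.64) + 0.705·(9.72,-1.71) = (7.7966,-1.3943)
Perimeter = Σ |v_{i+1} − v_i|:
  edge 1→2: √(-5.7576² + 0.2106²) = 5.7614 (running 5.7614)
  edge 2→3: √(-7.1334² + -5.9521²) = 9.2904 (running 15.0518)
  edge 3→4: √(3.1474² + -4.1467²) = 5.2059 (running 20.2577)
  edge 4→5: √(5.2624² + -2.0367²) = 5.6428 (running 25.9006)
  edge 5→6: √(4.2327² + 1.9609²) = 4.6649 (running 30.5655)
  edge 6→7: √(2.0708² + 2.1227²) = 2.9654 (running 33.5309)
  edge 7→1: √(-1.8224² + 7.8413²) = 8.0503 (running 41.5812)
Perimeter = 41.5812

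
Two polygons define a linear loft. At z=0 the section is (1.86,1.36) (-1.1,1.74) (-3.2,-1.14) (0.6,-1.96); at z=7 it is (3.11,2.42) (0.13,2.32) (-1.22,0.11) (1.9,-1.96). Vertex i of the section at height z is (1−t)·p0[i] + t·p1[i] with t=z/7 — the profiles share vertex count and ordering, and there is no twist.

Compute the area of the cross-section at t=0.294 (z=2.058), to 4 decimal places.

Cross-section at t=0.294: each vertex is (1-t)·p0[i] + t·p1[i].
  v1: (1-0.294)·(1.86,1.36) + 0.294·(3.11,2.42) = (2.2275,1.6716)
  v2: (1-0.294)·(-1.1,1.74) + 0.294·(0.13,2.32) = (-0.7384,1.9105)
  v3: (1-0.294)·(-3.2,-1.14) + 0.294·(-1.22,0.11) = (-2.6179,-0.7725)
  v4: (1-0.294)·(0.6,-1.96) + 0.294·(1.9,-1.96) = (0.9822,-1.9600)
Shoelace sum Σ(x_i·y_{i+1} − x_{i+1}·y_i):
  i=1: 2.2275·1.9105 − -0.7384·1.6716 = +5.4900 (running +5.4900)
  i=2: -0.7384·-0.7725 − -2.6179·1.9105 = +5.5719 (running +11.0619)
  i=3: -2.6179·-1.9600 − 0.9822·-0.7725 = +5.8898 (running +16.9517)
  i=4: 0.9822·1.6716 − 2.2275·-1.9600 = +6.0078 (running +22.9595)
Area = |Σ|/2 = |22.9595|/2 = 11.4797

Area at t=0.294: 11.4797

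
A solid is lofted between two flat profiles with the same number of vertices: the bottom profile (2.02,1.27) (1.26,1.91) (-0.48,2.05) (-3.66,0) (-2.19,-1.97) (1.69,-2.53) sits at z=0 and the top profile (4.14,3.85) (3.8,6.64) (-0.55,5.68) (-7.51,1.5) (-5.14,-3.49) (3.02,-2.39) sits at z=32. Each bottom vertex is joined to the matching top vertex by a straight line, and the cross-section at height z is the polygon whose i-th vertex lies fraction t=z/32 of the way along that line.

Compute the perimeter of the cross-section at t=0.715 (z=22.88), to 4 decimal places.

Perimeter at t=0.715: 29.9952

Cross-section at t=0.715: each vertex is (1-t)·p0[i] + t·p1[i].
  v1: (1-0.715)·(2.02,1.27) + 0.715·(4.14,3.85) = (3.5358,3.1147)
  v2: (1-0.715)·(1.26,1.91) + 0.715·(3.8,6.64) = (3.0761,5.2919)
  v3: (1-0.715)·(-0.48,2.05) + 0.715·(-0.55,5.68) = (-0.5301,4.6454)
  v4: (1-0.715)·(-3.66,0) + 0.715·(-7.51,1.5) = (-6.4127,1.0725)
  v5: (1-0.715)·(-2.19,-1.97) + 0.715·(-5.14,-3.49) = (-4.2992,-3.0568)
  v6: (1-0.715)·(1.69,-2.53) + 0.715·(3.02,-2.39) = (2.6410,-2.4299)
Perimeter = Σ |v_{i+1} − v_i|:
  edge 1→2: √(-0.4597² + 2.1772²) = 2.2253 (running 2.2253)
  edge 2→3: √(-3.6061² + -0.6465²) = 3.6636 (running 5.8889)
  edge 3→4: √(-5.8827² + -3.5729²) = 6.8827 (running 12.7716)
  edge 4→5: √(2.1135² + -4.1293²) = 4.6387 (running 17.4104)
  edge 5→6: √(6.9402² + 0.6269²) = 6.9685 (running 24.3788)
  edge 6→1: √(0.8948² + 5.5446²) = 5.6163 (running 29.9952)
Perimeter = 29.9952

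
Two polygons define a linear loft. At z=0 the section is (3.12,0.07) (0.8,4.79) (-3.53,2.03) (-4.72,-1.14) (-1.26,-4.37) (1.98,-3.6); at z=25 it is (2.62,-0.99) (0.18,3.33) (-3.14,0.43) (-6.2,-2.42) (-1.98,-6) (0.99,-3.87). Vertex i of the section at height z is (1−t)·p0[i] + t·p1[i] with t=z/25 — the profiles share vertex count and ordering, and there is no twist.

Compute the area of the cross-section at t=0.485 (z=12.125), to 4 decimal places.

Area at t=0.485: 43.9871

Cross-section at t=0.485: each vertex is (1-t)·p0[i] + t·p1[i].
  v1: (1-0.485)·(3.12,0.07) + 0.485·(2.62,-0.99) = (2.8775,-0.4441)
  v2: (1-0.485)·(0.8,4.79) + 0.485·(0.18,3.33) = (0.4993,4.0819)
  v3: (1-0.485)·(-3.53,2.03) + 0.485·(-3.14,0.43) = (-3.3408,1.2540)
  v4: (1-0.485)·(-4.72,-1.14) + 0.485·(-6.2,-2.42) = (-5.4378,-1.7608)
  v5: (1-0.485)·(-1.26,-4.37) + 0.485·(-1.98,-6) = (-1.6092,-5.1606)
  v6: (1-0.485)·(1.98,-3.6) + 0.485·(0.99,-3.87) = (1.4998,-3.7309)
Shoelace sum Σ(x_i·y_{i+1} − x_{i+1}·y_i):
  i=1: 2.8775·4.0819 − 0.4993·-0.4441 = +11.9674 (running +11.9674)
  i=2: 0.4993·1.2540 − -3.3408·4.0819 = +14.2631 (running +26.2305)
  i=3: -3.3408·-1.7608 − -5.4378·1.2540 = +12.7016 (running +38.9321)
  i=4: -5.4378·-5.1606 − -1.6092·-1.7608 = +25.2286 (running +64.1607)
  i=5: -1.6092·-3.7309 − 1.4998·-5.1606 = +13.7439 (running +77.9046)
  i=6: 1.4998·-0.4441 − 2.8775·-3.7309 = +10.0697 (running +87.9743)
Area = |Σ|/2 = |87.9743|/2 = 43.9871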